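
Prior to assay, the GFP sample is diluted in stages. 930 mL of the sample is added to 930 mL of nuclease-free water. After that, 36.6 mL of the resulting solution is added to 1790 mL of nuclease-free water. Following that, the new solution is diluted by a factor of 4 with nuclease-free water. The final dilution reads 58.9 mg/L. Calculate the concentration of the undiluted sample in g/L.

Overall dilution factor = 2 × 49.91 × 4 = 399.
Original = 58.9 mg/L × 399 = 2.35 × 10⁴ mg/L = 23.5 g/L.

23.5 g/L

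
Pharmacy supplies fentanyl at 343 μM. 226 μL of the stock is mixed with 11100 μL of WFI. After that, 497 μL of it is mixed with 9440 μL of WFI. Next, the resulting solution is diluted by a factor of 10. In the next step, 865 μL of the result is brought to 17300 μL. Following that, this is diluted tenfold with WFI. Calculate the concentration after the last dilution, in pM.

171 pM

Overall dilution factor = 50.12 × 19.99 × 10 × 20 × 10 = 2.00 × 10⁶.
343 μM / 2.00 × 10⁶ = 1.71 × 10⁻⁴ μM = 171 pM.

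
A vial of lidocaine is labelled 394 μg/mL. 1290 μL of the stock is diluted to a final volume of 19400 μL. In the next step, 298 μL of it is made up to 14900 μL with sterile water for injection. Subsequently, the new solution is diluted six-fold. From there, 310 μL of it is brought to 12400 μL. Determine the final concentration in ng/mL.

2.18 ng/mL

Overall dilution factor = 15.04 × 50 × 6 × 40 = 1.80 × 10⁵.
394 μg/mL / 1.80 × 10⁵ = 2.18 × 10⁻³ μg/mL = 2.18 ng/mL.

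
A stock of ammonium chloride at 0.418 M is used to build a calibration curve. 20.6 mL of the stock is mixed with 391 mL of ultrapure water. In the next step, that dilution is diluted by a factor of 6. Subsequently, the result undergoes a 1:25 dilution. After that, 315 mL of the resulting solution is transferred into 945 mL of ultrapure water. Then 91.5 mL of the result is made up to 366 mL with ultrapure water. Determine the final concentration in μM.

8.72 μM

Overall dilution factor = 19.98 × 6 × 25 × 4 × 4 = 4.80 × 10⁴.
0.418 M / 4.80 × 10⁴ = 8.72 × 10⁻⁶ M = 8.72 μM.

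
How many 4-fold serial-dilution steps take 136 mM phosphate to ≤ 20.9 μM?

7

Need 4ⁿ ≥ 6507, so n ≥ log(6507)/log(4) = 6.33.
Minimum whole steps: n = 7.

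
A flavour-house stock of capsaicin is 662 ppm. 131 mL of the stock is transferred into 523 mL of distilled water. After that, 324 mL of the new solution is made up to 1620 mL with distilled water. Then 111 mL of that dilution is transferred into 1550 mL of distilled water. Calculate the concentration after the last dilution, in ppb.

Overall dilution factor = 4.992 × 5 × 14.96 = 374.
662 ppm / 374 = 1.77 ppm = 1770 ppb.

1770 ppb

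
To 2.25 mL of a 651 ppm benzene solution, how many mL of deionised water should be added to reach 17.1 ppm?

83.4 mL

V₂ = C₁V₁/C₂ = 651 × 2.25 / 17.1 = 85.7 mL.
Diluent to add = V₂ − V₁ = 85.7 − 2.25 = 83.4 mL.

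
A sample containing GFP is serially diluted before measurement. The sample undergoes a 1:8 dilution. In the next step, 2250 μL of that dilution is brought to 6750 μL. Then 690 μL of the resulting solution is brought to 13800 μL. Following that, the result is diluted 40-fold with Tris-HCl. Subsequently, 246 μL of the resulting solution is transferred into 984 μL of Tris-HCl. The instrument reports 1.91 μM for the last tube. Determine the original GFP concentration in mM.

183 mM

Overall dilution factor = 8 × 3 × 20 × 40 × 5 = 9.60 × 10⁴.
Original = 1.91 μM × 9.60 × 10⁴ = 1.83 × 10⁵ μM = 183 mM.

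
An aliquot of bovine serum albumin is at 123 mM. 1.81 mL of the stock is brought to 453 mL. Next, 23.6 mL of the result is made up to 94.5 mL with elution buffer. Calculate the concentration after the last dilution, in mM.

0.123 mM

Overall dilution factor = 250.3 × 4.004 = 1002.
123 mM / 1002 = 0.123 mM.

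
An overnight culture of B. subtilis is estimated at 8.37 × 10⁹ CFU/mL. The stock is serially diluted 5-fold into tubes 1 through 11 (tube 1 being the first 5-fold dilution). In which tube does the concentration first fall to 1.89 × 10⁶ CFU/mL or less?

Tube n has concentration 8.37 × 10⁹ CFU/mL / 5ⁿ.
Need 5ⁿ ≥ 8.37 × 10⁹ CFU/mL / 1.89 × 10⁶ CFU/mL = 4429, so n ≥ 5.22.
First such tube: n = 6.

tube 6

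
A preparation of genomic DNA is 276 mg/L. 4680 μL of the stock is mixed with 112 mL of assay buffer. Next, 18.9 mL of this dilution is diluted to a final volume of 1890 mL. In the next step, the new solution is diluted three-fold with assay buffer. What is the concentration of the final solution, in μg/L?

Overall dilution factor = 24.93 × 100 × 3 = 7479.
276 mg/L / 7479 = 0.0369 mg/L = 36.9 μg/L.

36.9 μg/L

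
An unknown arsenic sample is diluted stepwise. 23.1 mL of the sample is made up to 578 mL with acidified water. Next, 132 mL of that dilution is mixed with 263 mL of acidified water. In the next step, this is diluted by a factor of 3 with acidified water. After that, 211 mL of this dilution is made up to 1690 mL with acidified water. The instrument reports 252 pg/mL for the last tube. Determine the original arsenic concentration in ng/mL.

Overall dilution factor = 25.02 × 2.992 × 3 × 8.009 = 1799.
Original = 252 pg/mL × 1799 = 4.53 × 10⁵ pg/mL = 453 ng/mL.

453 ng/mL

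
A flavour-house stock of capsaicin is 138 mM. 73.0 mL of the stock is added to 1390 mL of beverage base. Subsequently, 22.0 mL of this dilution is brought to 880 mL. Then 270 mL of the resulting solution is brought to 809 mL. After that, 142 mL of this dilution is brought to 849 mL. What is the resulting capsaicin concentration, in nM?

Overall dilution factor = 20.04 × 40 × 2.996 × 5.979 = 1.44 × 10⁴.
138 mM / 1.44 × 10⁴ = 9.61 × 10⁻³ mM = 9610 nM.

9610 nM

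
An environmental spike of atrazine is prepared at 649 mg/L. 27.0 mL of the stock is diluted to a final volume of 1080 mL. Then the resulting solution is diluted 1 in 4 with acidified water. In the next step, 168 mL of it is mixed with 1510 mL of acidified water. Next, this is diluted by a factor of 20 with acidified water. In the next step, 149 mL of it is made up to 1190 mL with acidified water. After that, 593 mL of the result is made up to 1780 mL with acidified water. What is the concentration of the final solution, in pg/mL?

847 pg/mL

Overall dilution factor = 40 × 4 × 9.988 × 20 × 7.987 × 3.002 = 7.66 × 10⁵.
649 mg/L / 7.66 × 10⁵ = 8.47 × 10⁻⁴ mg/L = 847 pg/mL.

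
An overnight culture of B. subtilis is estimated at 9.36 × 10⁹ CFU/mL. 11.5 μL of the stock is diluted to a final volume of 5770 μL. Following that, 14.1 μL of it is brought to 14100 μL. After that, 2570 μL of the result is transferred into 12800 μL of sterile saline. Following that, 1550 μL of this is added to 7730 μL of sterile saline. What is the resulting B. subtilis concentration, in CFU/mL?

521 CFU/mL

Overall dilution factor = 501.7 × 1000 × 5.981 × 5.987 = 1.80 × 10⁷.
9.36 × 10⁹ CFU/mL / 1.80 × 10⁷ = 521 CFU/mL.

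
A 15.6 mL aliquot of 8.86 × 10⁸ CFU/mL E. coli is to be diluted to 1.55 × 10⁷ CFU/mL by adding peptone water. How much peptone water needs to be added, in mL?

V₂ = C₁V₁/C₂ = 8.86 × 10⁸ × 15.6 / 1.55 × 10⁷ = 892 mL.
Diluent to add = V₂ − V₁ = 892 − 15.6 = 876 mL.

876 mL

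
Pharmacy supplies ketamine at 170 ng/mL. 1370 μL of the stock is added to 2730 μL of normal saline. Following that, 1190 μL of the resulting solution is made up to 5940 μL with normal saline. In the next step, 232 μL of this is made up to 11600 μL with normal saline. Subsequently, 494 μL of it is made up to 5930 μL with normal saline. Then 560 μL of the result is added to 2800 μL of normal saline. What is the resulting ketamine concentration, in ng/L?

Overall dilution factor = 2.993 × 4.992 × 50 × 12.00 × 6 = 5.38 × 10⁴.
170 ng/mL / 5.38 × 10⁴ = 3.16 × 10⁻³ ng/mL = 3.16 ng/L.

3.16 ng/L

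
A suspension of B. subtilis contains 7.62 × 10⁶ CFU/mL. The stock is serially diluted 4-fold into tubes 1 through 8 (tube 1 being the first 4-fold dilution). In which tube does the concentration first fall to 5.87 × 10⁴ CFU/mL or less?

Tube n has concentration 7.62 × 10⁶ CFU/mL / 4ⁿ.
Need 4ⁿ ≥ 7.62 × 10⁶ CFU/mL / 5.87 × 10⁴ CFU/mL = 130, so n ≥ 3.51.
First such tube: n = 4.

tube 4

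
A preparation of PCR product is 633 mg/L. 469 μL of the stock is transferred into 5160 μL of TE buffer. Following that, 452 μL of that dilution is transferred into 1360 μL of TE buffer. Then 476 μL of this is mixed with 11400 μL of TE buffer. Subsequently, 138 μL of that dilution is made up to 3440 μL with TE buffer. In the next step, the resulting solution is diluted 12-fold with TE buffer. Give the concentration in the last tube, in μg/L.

1.76 μg/L

Overall dilution factor = 12.00 × 4.009 × 24.95 × 24.93 × 12 = 3.59 × 10⁵.
633 mg/L / 3.59 × 10⁵ = 1.76 × 10⁻³ mg/L = 1.76 μg/L.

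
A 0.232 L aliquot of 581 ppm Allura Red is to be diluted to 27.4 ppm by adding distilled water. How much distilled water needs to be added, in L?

4.69 L

V₂ = C₁V₁/C₂ = 581 × 0.232 / 27.4 = 4.92 L.
Diluent to add = V₂ − V₁ = 4.92 − 0.232 = 4.69 L.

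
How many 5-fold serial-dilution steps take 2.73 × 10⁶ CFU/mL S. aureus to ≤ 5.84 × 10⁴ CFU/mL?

3

Need 5ⁿ ≥ 46.7, so n ≥ log(46.7)/log(5) = 2.39.
Minimum whole steps: n = 3.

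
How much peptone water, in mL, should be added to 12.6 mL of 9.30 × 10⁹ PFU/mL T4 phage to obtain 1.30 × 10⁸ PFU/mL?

V₂ = C₁V₁/C₂ = 9.30 × 10⁹ × 12.6 / 1.30 × 10⁸ = 901 mL.
Diluent to add = V₂ − V₁ = 901 − 12.6 = 889 mL.

889 mL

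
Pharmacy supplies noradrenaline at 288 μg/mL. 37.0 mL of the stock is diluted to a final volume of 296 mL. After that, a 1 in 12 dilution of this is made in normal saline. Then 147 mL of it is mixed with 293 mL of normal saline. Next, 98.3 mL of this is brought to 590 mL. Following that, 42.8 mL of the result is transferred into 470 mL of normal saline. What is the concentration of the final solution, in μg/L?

13.9 μg/L

Overall dilution factor = 8 × 12 × 2.993 × 6.002 × 11.98 = 2.07 × 10⁴.
288 μg/mL / 2.07 × 10⁴ = 0.0139 μg/mL = 13.9 μg/L.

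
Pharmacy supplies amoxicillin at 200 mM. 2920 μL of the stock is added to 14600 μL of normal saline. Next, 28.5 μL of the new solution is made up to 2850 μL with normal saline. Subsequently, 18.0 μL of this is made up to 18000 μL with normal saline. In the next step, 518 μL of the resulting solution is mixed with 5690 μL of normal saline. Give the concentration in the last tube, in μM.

Overall dilution factor = 6 × 100 × 1000 × 11.98 = 7.19 × 10⁶.
200 mM / 7.19 × 10⁶ = 2.78 × 10⁻⁵ mM = 0.0278 μM.

0.0278 μM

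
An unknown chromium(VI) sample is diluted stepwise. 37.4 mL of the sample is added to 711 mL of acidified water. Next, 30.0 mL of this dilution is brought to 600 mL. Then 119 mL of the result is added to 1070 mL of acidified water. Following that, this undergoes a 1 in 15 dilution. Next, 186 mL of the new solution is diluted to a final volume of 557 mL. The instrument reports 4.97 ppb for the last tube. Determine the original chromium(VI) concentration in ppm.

893 ppm

Overall dilution factor = 20.01 × 20 × 9.992 × 15 × 2.995 = 1.80 × 10⁵.
Original = 4.97 ppb × 1.80 × 10⁵ = 8.93 × 10⁵ ppb = 893 ppm.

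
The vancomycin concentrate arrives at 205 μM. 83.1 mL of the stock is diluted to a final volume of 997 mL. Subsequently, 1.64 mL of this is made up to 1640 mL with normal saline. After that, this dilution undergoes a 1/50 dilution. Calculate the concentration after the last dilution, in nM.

0.342 nM

Overall dilution factor = 12.00 × 1000 × 50 = 6.00 × 10⁵.
205 μM / 6.00 × 10⁵ = 3.42 × 10⁻⁴ μM = 0.342 nM.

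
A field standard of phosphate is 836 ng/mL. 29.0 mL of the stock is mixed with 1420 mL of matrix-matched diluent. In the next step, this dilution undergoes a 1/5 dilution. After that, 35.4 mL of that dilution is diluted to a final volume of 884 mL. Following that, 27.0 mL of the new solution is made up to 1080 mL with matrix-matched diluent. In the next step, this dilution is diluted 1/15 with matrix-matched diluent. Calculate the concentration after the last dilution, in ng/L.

0.223 ng/L

Overall dilution factor = 49.97 × 5 × 24.97 × 40 × 15 = 3.74 × 10⁶.
836 ng/mL / 3.74 × 10⁶ = 2.23 × 10⁻⁴ ng/mL = 0.223 ng/L.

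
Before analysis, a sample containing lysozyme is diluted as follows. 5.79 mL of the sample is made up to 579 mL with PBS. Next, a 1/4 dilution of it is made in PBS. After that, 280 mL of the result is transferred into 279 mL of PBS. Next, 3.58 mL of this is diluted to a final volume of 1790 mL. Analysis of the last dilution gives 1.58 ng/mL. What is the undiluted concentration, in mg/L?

Overall dilution factor = 100 × 4 × 1.996 × 500 = 3.99 × 10⁵.
Original = 1.58 ng/mL × 3.99 × 10⁵ = 6.31 × 10⁵ ng/mL = 631 mg/L.

631 mg/L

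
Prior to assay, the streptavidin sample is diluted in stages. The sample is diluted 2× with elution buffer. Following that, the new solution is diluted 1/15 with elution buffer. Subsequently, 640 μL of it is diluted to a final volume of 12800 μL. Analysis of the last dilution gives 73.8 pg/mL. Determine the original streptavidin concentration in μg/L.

44.3 μg/L

Overall dilution factor = 2 × 15 × 20 = 600.
Original = 73.8 pg/mL × 600 = 4.43 × 10⁴ pg/mL = 44.3 μg/L.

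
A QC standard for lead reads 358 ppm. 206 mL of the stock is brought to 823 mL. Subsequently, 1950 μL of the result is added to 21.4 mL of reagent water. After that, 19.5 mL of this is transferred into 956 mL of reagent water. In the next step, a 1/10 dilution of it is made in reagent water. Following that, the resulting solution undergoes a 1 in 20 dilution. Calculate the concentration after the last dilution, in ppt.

Overall dilution factor = 3.995 × 11.97 × 50.03 × 10 × 20 = 4.79 × 10⁵.
358 ppm / 4.79 × 10⁵ = 7.48 × 10⁻⁴ ppm = 748 ppt.

748 ppt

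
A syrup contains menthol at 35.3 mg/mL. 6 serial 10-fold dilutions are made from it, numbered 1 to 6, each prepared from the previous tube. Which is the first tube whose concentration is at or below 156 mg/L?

tube 3

Tube n has concentration 35.3 mg/mL / 10ⁿ.
Need 10ⁿ ≥ 35.3 mg/mL / 156 mg/L = 226, so n ≥ 2.35.
First such tube: n = 3.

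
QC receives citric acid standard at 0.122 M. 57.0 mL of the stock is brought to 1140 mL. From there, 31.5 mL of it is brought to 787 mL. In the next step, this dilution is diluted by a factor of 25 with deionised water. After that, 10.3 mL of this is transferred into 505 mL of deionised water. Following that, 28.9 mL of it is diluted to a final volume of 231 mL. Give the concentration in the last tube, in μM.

Overall dilution factor = 20 × 24.98 × 25 × 50.03 × 7.993 = 5.00 × 10⁶.
0.122 M / 5.00 × 10⁶ = 2.44 × 10⁻⁸ M = 0.0244 μM.

0.0244 μM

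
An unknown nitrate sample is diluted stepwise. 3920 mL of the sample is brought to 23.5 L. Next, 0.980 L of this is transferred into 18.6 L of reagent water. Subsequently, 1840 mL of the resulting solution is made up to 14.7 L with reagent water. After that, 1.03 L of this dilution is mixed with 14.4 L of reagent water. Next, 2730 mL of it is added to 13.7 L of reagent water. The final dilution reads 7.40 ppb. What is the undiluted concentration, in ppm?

Overall dilution factor = 5.995 × 19.98 × 7.989 × 14.98 × 6.018 = 8.63 × 10⁴.
Original = 7.40 ppb × 8.63 × 10⁴ = 6.38 × 10⁵ ppb = 638 ppm.

638 ppm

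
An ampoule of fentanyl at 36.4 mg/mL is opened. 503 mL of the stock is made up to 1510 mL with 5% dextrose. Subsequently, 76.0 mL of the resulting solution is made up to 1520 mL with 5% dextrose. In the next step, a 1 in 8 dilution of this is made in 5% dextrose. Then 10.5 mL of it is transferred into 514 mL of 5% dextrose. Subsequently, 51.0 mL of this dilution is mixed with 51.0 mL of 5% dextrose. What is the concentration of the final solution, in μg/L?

Overall dilution factor = 3.002 × 20 × 8 × 49.95 × 2 = 4.80 × 10⁴.
36.4 mg/mL / 4.80 × 10⁴ = 7.59 × 10⁻⁴ mg/mL = 759 μg/L.

759 μg/L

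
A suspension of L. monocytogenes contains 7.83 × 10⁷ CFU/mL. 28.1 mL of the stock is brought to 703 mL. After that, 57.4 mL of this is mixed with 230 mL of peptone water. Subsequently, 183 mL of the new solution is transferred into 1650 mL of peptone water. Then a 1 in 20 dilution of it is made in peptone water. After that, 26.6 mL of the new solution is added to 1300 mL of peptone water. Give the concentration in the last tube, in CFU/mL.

Overall dilution factor = 25.02 × 5.007 × 10.02 × 20 × 49.87 = 1.25 × 10⁶.
7.83 × 10⁷ CFU/mL / 1.25 × 10⁶ = 62.6 CFU/mL.

62.6 CFU/mL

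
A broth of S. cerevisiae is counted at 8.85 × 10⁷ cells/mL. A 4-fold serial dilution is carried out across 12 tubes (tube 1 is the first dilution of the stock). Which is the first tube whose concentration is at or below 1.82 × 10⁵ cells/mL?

Tube n has concentration 8.85 × 10⁷ cells/mL / 4ⁿ.
Need 4ⁿ ≥ 8.85 × 10⁷ cells/mL / 1.82 × 10⁵ cells/mL = 486, so n ≥ 4.46.
First such tube: n = 5.

tube 5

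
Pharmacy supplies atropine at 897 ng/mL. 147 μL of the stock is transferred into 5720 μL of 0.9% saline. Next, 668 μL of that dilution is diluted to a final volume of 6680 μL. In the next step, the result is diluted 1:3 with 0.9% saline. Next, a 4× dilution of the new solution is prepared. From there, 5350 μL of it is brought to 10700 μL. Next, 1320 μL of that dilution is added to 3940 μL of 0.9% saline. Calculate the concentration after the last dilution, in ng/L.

23.5 ng/L

Overall dilution factor = 39.91 × 10 × 3 × 4 × 2 × 3.985 = 3.82 × 10⁴.
897 ng/mL / 3.82 × 10⁴ = 0.0235 ng/mL = 23.5 ng/L.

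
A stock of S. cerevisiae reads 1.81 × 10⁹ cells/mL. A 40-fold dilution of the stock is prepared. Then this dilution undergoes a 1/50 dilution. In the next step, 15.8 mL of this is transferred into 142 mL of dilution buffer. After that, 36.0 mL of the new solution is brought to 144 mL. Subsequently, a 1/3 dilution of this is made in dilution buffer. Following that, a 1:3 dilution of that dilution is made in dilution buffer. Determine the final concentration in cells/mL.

Overall dilution factor = 40 × 50 × 9.987 × 4 × 3 × 3 = 7.19 × 10⁵.
1.81 × 10⁹ cells/mL / 7.19 × 10⁵ = 2520 cells/mL.

2520 cells/mL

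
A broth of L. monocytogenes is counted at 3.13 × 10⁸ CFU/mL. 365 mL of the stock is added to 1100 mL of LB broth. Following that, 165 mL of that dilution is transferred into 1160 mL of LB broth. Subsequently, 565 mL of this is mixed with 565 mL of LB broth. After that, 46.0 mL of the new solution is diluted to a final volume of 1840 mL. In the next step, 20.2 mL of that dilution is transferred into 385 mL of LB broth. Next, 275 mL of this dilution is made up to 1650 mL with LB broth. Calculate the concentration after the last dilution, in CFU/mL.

Overall dilution factor = 4.014 × 8.030 × 2 × 40 × 20.06 × 6 = 3.10 × 10⁵.
3.13 × 10⁸ CFU/mL / 3.10 × 10⁵ = 1010 CFU/mL.

1010 CFU/mL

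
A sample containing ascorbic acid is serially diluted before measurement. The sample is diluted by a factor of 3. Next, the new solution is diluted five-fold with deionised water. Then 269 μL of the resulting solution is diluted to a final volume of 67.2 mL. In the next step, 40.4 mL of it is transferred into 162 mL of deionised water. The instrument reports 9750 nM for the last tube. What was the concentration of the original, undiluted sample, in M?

Overall dilution factor = 3 × 5 × 249.8 × 5.010 = 1.88 × 10⁴.
Original = 9750 nM × 1.88 × 10⁴ = 1.83 × 10⁸ nM = 0.183 M.

0.183 M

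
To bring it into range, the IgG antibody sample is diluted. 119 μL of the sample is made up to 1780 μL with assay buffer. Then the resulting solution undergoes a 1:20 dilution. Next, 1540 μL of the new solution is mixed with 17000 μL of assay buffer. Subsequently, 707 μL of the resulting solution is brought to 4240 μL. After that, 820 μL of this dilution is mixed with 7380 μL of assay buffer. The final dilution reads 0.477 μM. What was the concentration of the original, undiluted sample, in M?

0.103 M

Overall dilution factor = 14.96 × 20 × 12.04 × 5.997 × 10 = 2.16 × 10⁵.
Original = 0.477 μM × 2.16 × 10⁵ = 1.03 × 10⁵ μM = 0.103 M.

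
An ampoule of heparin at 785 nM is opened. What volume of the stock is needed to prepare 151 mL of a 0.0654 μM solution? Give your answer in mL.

0.0654 μM = 65.4 nM.
V₁ = C₂V₂/C₁ = 65.4 × 151 / 785 = 12.6 mL.

12.6 mL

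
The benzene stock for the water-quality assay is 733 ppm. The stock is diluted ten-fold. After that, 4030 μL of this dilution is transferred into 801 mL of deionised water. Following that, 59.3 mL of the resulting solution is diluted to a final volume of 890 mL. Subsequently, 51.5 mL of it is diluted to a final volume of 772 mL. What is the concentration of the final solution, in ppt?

Overall dilution factor = 10 × 199.8 × 15.01 × 14.99 = 4.49 × 10⁵.
733 ppm / 4.49 × 10⁵ = 1.63 × 10⁻³ ppm = 1630 ppt.

1630 ppt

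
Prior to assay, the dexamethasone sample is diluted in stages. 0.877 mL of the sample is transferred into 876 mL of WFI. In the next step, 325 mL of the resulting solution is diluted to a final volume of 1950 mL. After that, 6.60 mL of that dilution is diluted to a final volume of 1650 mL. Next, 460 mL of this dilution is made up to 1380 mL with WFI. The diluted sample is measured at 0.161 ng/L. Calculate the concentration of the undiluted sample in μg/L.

724 μg/L

Overall dilution factor = 999.9 × 6 × 250 × 3 = 4.50 × 10⁶.
Original = 0.161 ng/L × 4.50 × 10⁶ = 7.24 × 10⁵ ng/L = 724 μg/L.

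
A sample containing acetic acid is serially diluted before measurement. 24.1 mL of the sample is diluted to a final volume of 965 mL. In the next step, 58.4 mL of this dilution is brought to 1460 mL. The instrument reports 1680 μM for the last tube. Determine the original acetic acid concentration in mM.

1680 mM

Overall dilution factor = 40.04 × 25 = 1001.
Original = 1680 μM × 1001 = 1.68 × 10⁶ μM = 1680 mM.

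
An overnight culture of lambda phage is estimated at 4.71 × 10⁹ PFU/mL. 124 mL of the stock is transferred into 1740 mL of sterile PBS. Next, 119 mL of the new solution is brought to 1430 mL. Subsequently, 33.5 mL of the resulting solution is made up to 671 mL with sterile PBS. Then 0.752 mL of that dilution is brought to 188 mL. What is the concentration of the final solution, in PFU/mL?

5210 PFU/mL

Overall dilution factor = 15.03 × 12.02 × 20.03 × 250 = 9.05 × 10⁵.
4.71 × 10⁹ PFU/mL / 9.05 × 10⁵ = 5210 PFU/mL.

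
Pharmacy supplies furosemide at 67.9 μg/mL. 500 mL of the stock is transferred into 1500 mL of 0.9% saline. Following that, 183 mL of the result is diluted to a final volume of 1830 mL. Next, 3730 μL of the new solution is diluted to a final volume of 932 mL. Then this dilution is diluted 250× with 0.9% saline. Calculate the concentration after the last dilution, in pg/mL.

27.2 pg/mL

Overall dilution factor = 4 × 10 × 249.9 × 250 = 2.50 × 10⁶.
67.9 μg/mL / 2.50 × 10⁶ = 2.72 × 10⁻⁵ μg/mL = 27.2 pg/mL.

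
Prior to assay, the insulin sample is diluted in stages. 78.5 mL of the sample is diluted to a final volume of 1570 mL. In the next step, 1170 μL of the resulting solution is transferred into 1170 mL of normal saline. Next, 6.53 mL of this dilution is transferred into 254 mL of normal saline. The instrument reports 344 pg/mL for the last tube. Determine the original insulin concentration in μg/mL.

275 μg/mL

Overall dilution factor = 20 × 1001 × 39.90 = 7.99 × 10⁵.
Original = 344 pg/mL × 7.99 × 10⁵ = 2.75 × 10⁸ pg/mL = 275 μg/mL.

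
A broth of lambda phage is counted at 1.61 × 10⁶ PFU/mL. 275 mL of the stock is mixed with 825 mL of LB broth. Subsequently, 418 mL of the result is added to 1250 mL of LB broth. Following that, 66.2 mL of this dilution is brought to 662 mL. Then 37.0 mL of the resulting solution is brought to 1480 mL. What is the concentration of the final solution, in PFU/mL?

Overall dilution factor = 4 × 3.990 × 10 × 40 = 6385.
1.61 × 10⁶ PFU/mL / 6385 = 252 PFU/mL.

252 PFU/mL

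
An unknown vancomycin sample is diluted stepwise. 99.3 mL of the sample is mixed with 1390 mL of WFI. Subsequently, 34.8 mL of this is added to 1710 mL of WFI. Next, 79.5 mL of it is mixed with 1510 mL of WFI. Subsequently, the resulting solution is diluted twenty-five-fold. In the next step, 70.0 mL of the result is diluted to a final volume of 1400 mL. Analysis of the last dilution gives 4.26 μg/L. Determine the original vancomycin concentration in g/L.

Overall dilution factor = 15.00 × 50.14 × 19.99 × 25 × 20 = 7.52 × 10⁶.
Original = 4.26 μg/L × 7.52 × 10⁶ = 3.20 × 10⁷ μg/L = 32.0 g/L.

32.0 g/L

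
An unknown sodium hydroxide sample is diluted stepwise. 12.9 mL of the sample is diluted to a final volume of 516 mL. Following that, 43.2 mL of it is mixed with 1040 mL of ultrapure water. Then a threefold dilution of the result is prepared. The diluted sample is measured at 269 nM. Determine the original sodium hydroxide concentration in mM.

Overall dilution factor = 40 × 25.07 × 3 = 3009.
Original = 269 nM × 3009 = 8.09 × 10⁵ nM = 0.809 mM.

0.809 mM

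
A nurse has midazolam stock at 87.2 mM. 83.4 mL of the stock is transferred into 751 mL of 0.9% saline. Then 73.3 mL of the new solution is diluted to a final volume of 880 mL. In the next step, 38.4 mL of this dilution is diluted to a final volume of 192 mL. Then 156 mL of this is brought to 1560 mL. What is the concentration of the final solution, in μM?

Overall dilution factor = 10.00 × 12.01 × 5 × 10 = 6006.
87.2 mM / 6006 = 0.0145 mM = 14.5 μM.

14.5 μM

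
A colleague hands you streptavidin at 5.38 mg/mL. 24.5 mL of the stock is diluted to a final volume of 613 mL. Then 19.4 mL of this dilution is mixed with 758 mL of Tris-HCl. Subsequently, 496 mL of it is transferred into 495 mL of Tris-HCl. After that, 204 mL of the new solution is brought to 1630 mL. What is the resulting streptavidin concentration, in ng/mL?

336 ng/mL

Overall dilution factor = 25.02 × 40.07 × 1.998 × 7.990 = 1.60 × 10⁴.
5.38 mg/mL / 1.60 × 10⁴ = 3.36 × 10⁻⁴ mg/mL = 336 ng/mL.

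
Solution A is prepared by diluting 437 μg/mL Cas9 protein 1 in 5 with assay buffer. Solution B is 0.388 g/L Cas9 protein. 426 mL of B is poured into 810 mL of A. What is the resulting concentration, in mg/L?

C_A = 437 μg/mL / 5 = 87.4 μg/mL.
C_B = 0.388 g/L = 388 μg/mL.
C_mix = (C_A·V_A + C_B·V_B)/(V_A + V_B) = (87.4×810 + 388×426) / 1236 = 191 μg/mL = 191 mg/L.

191 mg/L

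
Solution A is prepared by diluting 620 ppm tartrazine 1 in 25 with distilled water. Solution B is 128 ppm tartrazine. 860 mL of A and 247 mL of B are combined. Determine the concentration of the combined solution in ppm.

C_A = 620 ppm / 25 = 24.8 ppm.
C_mix = (C_A·V_A + C_B·V_B)/(V_A + V_B) = (24.8×860 + 128×247) / 1107 = 47.8 ppm.

47.8 ppm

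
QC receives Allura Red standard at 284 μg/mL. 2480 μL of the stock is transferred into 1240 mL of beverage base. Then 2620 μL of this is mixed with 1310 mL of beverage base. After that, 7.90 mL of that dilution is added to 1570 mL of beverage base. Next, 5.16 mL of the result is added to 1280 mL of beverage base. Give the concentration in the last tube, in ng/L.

0.0227 ng/L

Overall dilution factor = 501 × 501 × 199.7 × 249.1 = 1.25 × 10¹⁰.
284 μg/mL / 1.25 × 10¹⁰ = 2.27 × 10⁻⁸ μg/mL = 0.0227 ng/L.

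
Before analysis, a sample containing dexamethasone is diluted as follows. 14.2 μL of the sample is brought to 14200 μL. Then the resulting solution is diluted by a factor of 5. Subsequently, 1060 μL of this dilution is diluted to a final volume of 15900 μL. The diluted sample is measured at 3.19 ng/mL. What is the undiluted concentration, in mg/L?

Overall dilution factor = 1000 × 5 × 15 = 7.50 × 10⁴.
Original = 3.19 ng/mL × 7.50 × 10⁴ = 2.39 × 10⁵ ng/mL = 239 mg/L.

239 mg/L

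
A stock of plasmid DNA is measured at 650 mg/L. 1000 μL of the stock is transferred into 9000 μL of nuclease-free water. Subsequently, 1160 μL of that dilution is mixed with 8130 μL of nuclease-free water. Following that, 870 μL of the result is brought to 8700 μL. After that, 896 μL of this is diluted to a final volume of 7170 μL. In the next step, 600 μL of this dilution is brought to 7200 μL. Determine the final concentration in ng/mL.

Overall dilution factor = 10 × 8.009 × 10 × 8.002 × 12 = 7.69 × 10⁴.
650 mg/L / 7.69 × 10⁴ = 8.45 × 10⁻³ mg/L = 8.45 ng/mL.

8.45 ng/mL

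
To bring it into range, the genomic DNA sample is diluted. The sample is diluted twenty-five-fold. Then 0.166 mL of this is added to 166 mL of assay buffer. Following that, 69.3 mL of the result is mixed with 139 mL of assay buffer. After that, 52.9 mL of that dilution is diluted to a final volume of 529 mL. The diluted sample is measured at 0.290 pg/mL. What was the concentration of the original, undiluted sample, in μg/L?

Overall dilution factor = 25 × 1001 × 3.006 × 10 = 7.52 × 10⁵.
Original = 0.290 pg/mL × 7.52 × 10⁵ = 2.18 × 10⁵ pg/mL = 218 μg/L.

218 μg/L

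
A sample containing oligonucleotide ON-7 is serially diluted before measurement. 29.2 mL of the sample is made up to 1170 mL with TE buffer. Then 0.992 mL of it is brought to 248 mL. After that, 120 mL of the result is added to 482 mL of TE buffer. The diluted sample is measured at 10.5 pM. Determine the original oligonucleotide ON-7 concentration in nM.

Overall dilution factor = 40.07 × 250 × 5.017 = 5.03 × 10⁴.
Original = 10.5 pM × 5.03 × 10⁴ = 5.28 × 10⁵ pM = 528 nM.

528 nM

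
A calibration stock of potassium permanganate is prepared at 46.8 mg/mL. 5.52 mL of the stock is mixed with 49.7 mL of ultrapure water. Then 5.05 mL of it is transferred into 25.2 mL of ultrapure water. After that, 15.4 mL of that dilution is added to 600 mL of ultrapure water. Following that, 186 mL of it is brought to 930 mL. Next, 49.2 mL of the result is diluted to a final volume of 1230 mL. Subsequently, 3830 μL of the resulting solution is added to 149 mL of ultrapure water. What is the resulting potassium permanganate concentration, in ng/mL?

3.92 ng/mL

Overall dilution factor = 10.00 × 5.990 × 39.96 × 5 × 25 × 39.90 = 1.19 × 10⁷.
46.8 mg/mL / 1.19 × 10⁷ = 3.92 × 10⁻⁶ mg/mL = 3.92 ng/mL.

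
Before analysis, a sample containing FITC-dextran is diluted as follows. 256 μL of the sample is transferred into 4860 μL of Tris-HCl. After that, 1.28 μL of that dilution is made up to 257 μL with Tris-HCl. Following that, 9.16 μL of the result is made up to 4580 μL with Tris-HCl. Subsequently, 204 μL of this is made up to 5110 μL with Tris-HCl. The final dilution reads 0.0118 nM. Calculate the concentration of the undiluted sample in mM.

Overall dilution factor = 19.98 × 200.8 × 500 × 25.05 = 5.03 × 10⁷.
Original = 0.0118 nM × 5.03 × 10⁷ = 5.93 × 10⁵ nM = 0.593 mM.

0.593 mM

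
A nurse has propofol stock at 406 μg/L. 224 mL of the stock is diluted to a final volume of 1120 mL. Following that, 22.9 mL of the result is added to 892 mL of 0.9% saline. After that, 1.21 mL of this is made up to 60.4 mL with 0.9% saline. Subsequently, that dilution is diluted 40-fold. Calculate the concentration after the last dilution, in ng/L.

Overall dilution factor = 5 × 39.95 × 49.92 × 40 = 3.99 × 10⁵.
406 μg/L / 3.99 × 10⁵ = 1.02 × 10⁻³ μg/L = 1.02 ng/L.

1.02 ng/L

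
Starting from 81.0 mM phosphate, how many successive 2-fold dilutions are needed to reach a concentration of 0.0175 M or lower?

Need 2ⁿ ≥ 4.63, so n ≥ log(4.63)/log(2) = 2.21.
Minimum whole steps: n = 3.

3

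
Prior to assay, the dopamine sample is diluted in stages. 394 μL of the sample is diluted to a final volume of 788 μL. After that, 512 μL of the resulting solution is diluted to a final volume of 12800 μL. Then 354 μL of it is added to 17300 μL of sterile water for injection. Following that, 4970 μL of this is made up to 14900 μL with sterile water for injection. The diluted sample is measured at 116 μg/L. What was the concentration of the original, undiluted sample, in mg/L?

867 mg/L

Overall dilution factor = 2 × 25 × 49.87 × 2.998 = 7475.
Original = 116 μg/L × 7475 = 8.67 × 10⁵ μg/L = 867 mg/L.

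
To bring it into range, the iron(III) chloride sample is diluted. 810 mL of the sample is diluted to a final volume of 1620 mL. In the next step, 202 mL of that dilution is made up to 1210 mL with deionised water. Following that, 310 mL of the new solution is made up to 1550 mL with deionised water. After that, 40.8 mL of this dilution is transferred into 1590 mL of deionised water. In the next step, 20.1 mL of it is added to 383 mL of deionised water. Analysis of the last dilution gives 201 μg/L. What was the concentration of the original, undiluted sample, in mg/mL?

9.65 mg/mL

Overall dilution factor = 2 × 5.990 × 5 × 39.97 × 20.05 = 4.80 × 10⁴.
Original = 201 μg/L × 4.80 × 10⁴ = 9.65 × 10⁶ μg/L = 9.65 mg/mL.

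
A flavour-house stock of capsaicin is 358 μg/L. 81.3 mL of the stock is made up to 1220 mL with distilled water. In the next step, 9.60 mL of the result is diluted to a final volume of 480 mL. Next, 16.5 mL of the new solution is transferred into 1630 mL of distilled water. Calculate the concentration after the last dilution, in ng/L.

Overall dilution factor = 15.01 × 50 × 99.79 = 7.49 × 10⁴.
358 μg/L / 7.49 × 10⁴ = 4.78 × 10⁻³ μg/L = 4.78 ng/L.

4.78 ng/L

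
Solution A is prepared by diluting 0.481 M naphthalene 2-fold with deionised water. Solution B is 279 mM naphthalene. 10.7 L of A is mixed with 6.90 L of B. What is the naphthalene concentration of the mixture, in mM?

256 mM

C_A = 0.481 M / 2 = 0.240 M.
C_B = 279 mM = 0.279 M.
C_mix = (C_A·V_A + C_B·V_B)/(V_A + V_B) = (0.240×10.7 + 0.279×6.90) / 17.60 = 0.256 M = 256 mM.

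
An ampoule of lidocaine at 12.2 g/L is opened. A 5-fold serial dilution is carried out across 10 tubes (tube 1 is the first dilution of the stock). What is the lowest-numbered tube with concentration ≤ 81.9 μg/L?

Tube n has concentration 12.2 g/L / 5ⁿ.
Need 5ⁿ ≥ 12.2 g/L / 81.9 μg/L = 1.49 × 10⁵, so n ≥ 7.40.
First such tube: n = 8.

tube 8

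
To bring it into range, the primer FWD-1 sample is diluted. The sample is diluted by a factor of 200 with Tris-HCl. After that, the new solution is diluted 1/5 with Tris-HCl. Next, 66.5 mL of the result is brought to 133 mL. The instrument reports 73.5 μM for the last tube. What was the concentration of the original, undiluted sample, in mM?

147 mM

Overall dilution factor = 200 × 5 × 2 = 2000.
Original = 73.5 μM × 2000 = 1.47 × 10⁵ μM = 147 mM.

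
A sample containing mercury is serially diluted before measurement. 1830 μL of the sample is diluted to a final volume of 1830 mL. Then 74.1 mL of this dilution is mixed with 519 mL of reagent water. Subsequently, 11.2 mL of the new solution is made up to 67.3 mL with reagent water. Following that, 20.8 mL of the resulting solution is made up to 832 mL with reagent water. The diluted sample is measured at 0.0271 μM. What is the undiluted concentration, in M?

0.0521 M

Overall dilution factor = 1000 × 8.004 × 6.009 × 40 = 1.92 × 10⁶.
Original = 0.0271 μM × 1.92 × 10⁶ = 5.21 × 10⁴ μM = 0.0521 M.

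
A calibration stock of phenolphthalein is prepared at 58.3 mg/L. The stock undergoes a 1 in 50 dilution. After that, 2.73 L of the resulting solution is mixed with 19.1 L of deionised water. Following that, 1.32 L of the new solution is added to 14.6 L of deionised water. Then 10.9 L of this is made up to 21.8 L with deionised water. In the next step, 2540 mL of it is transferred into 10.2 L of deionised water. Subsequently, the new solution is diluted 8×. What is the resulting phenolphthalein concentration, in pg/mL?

Overall dilution factor = 50 × 7.996 × 12.06 × 2 × 5.016 × 8 = 3.87 × 10⁵.
58.3 mg/L / 3.87 × 10⁵ = 1.51 × 10⁻⁴ mg/L = 151 pg/mL.

151 pg/mL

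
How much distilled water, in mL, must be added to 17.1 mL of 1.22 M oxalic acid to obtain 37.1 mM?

545 mL

37.1 mM = 0.0371 M.
V₂ = C₁V₁/C₂ = 1.22 × 17.1 / 0.0371 = 562 mL.
Diluent to add = V₂ − V₁ = 562 − 17.1 = 545 mL.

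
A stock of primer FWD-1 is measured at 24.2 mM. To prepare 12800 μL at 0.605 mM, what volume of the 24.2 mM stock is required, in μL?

320 μL

V₁ = C₂V₂/C₁ = 0.605 × 12800 / 24.2 = 320 μL.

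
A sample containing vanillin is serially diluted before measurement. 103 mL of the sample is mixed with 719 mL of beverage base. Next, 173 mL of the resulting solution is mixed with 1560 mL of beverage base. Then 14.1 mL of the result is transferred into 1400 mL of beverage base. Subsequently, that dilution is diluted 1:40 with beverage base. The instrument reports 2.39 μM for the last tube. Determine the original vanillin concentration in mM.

766 mM

Overall dilution factor = 7.981 × 10.02 × 100.3 × 40 = 3.21 × 10⁵.
Original = 2.39 μM × 3.21 × 10⁵ = 7.66 × 10⁵ μM = 766 mM.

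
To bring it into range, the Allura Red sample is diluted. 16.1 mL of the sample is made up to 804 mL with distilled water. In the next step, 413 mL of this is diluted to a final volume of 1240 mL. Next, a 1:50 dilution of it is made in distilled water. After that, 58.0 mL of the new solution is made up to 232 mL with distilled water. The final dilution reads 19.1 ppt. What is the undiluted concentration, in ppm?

0.573 ppm

Overall dilution factor = 49.94 × 3.002 × 50 × 4 = 3.00 × 10⁴.
Original = 19.1 ppt × 3.00 × 10⁴ = 5.73 × 10⁵ ppt = 0.573 ppm.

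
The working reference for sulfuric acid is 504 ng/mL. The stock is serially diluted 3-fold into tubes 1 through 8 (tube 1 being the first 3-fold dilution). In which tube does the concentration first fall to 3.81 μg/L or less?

Tube n has concentration 504 ng/mL / 3ⁿ.
Need 3ⁿ ≥ 504 ng/mL / 3.81 μg/L = 132, so n ≥ 4.45.
First such tube: n = 5.

tube 5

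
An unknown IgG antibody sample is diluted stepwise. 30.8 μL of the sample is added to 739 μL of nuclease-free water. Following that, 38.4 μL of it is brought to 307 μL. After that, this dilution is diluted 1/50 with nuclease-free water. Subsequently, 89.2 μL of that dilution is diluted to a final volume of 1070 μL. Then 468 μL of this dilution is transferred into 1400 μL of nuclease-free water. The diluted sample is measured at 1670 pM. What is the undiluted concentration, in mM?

0.799 mM

Overall dilution factor = 24.99 × 7.995 × 50 × 12.00 × 3.991 = 4.78 × 10⁵.
Original = 1670 pM × 4.78 × 10⁵ = 7.99 × 10⁸ pM = 0.799 mM.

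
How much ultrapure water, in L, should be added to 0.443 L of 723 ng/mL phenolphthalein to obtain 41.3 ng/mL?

V₂ = C₁V₁/C₂ = 723 × 0.443 / 41.3 = 7.76 L.
Diluent to add = V₂ − V₁ = 7.76 − 0.443 = 7.31 L.

7.31 L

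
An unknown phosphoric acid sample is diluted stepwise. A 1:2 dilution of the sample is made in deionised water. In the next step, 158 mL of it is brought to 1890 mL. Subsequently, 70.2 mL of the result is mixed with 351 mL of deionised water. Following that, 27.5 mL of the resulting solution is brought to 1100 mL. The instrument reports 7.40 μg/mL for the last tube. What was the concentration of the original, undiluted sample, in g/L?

Overall dilution factor = 2 × 11.96 × 6 × 40 = 5742.
Original = 7.40 μg/mL × 5742 = 4.25 × 10⁴ μg/mL = 42.5 g/L.

42.5 g/L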